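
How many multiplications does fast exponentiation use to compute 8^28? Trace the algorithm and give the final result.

Computing 8^28 by squaring (build up from 8^1; each line after the first costs one multiplication):

8^1 = 8
8^2 = (8^1)^2 = 8^2 = 64
8^3 = 8 * 8^2 = 8 * 64 = 512
8^6 = (8^3)^2 = 512^2 = 262144
8^7 = 8 * 8^6 = 8 * 262144 = 2097152
8^14 = (8^7)^2 = 2097152^2 = 4398046511104
8^28 = (8^14)^2 = 4398046511104^2 = 19342813113834066795298816

Result: 19342813113834066795298816
Multiplications needed: 6 (6 lines after 8^1)

8^28 = 19342813113834066795298816. Using exponentiation by squaring, this requires 6 multiplications. The key idea: if the exponent is even, square the half-power; if odd, multiply by the base once.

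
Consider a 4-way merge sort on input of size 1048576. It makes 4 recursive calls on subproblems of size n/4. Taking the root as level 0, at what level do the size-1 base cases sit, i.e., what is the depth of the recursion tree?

For divide and conquer with division factor 4:

Problem sizes at each level:
Level 0: 1048576
Level 1: 262144
Level 2: 65536
Level 3: 16384
Level 4: 4096
Level 5: 1024
Level 6: 256
Level 7: 64
Level 8: 16
Level 9: 4
Level 10: 1

The root is level 0 and the size-1 base case is level 10 (the tree spans levels 0 through 10, i.e. 11 levels counting the root), so the depth is the number of divisions: log_4(1048576) = 10

The recursion tree depth is log_4(1048576) = 10. At each level, the problem size is divided by 4, so it takes 10 divisions to reduce to a base case of size 1. The algorithm makes 4 recursive calls at each level.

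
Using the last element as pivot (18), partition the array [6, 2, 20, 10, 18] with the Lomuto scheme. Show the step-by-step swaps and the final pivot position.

Lomuto partition with pivot = 18:

Initial array: [6, 2, 20, 10, 18]

arr[0]=6 <= 18: swap with position 0, array becomes [6, 2, 20, 10, 18]
arr[1]=2 <= 18: swap with position 1, array becomes [6, 2, 20, 10, 18]
arr[2]=20 > 18: no swap
arr[3]=10 <= 18: swap with position 2, array becomes [6, 2, 10, 20, 18]

Place pivot at position 3: [6, 2, 10, 18, 20]
Pivot position: 3

After partitioning with pivot 18, the array becomes [6, 2, 10, 18, 20]. The pivot is placed at index 3. All elements to the left of the pivot are <= 18, and all elements to the right are > 18.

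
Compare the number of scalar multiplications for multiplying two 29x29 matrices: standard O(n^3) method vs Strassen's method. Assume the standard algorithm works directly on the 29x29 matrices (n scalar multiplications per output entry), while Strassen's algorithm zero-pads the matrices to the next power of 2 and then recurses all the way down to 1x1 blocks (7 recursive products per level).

Matrix multiplication for 29x29 matrices:

Strassen's algorithm requires power-of-2 dimensions. Pad 29x29 to 32x32 (next power of 2).

Standard algorithm: 29^3 = 24389 multiplications
Strassen's algorithm: 7^(log2(32)) = 7^5 = 16807 multiplications
Savings: 24389 - 16807 = 7582 multiplications

Standard: 24389 multiplications (29^3). Strassen: 16807 multiplications (7^5, after padding to 32x32). Strassen reduces 8 recursive multiplications to 7 at each level.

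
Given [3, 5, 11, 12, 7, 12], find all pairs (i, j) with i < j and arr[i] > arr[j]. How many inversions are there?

Finding inversions in [3, 5, 11, 12, 7, 12]:

(2, 4): arr[2]=11 > arr[4]=7
(3, 4): arr[3]=12 > arr[4]=7

Total inversions: 2

The array has 2 inversion(s): (2,4), (3,4). Each pair (i,j) satisfies i < j and arr[i] > arr[j].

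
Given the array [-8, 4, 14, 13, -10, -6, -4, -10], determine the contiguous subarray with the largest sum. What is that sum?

Using Kadane's algorithm on [-8, 4, 14, 13, -10, -6, -4, -10]:

Scanning through the array:
Position 1 (value 4): max_ending_here = 4, max_so_far = 4
Position 2 (value 14): max_ending_here = 18, max_so_far = 18
Position 3 (value 13): max_ending_here = 31, max_so_far = 31
Position 4 (value -10): max_ending_here = 21, max_so_far = 31
Position 5 (value -6): max_ending_here = 15, max_so_far = 31
Position 6 (value -4): max_ending_here = 11, max_so_far = 31
Position 7 (value -10): max_ending_here = 1, max_so_far = 31

Maximum subarray: [4, 14, 13]
Maximum sum: 31

The maximum subarray is [4, 14, 13] with sum 31. This subarray runs from index 1 to index 3.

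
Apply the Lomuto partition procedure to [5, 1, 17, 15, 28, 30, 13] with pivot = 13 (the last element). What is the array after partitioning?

Lomuto partition with pivot = 13:

Initial array: [5, 1, 17, 15, 28, 30, 13]

arr[0]=5 <= 13: swap with position 0, array becomes [5, 1, 17, 15, 28, 30, 13]
arr[1]=1 <= 13: swap with position 1, array becomes [5, 1, 17, 15, 28, 30, 13]
arr[2]=17 > 13: no swap
arr[3]=15 > 13: no swap
arr[4]=28 > 13: no swap
arr[5]=30 > 13: no swap

Place pivot at position 2: [5, 1, 13, 15, 28, 30, 17]
Pivot position: 2

After partitioning with pivot 13, the array becomes [5, 1, 13, 15, 28, 30, 17]. The pivot is placed at index 2. All elements to the left of the pivot are <= 13, and all elements to the right are > 13.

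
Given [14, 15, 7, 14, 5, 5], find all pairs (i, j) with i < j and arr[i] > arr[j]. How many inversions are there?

Finding inversions in [14, 15, 7, 14, 5, 5]:

(0, 2): arr[0]=14 > arr[2]=7
(0, 4): arr[0]=14 > arr[4]=5
(0, 5): arr[0]=14 > arr[5]=5
(1, 2): arr[1]=15 > arr[2]=7
(1, 3): arr[1]=15 > arr[3]=14
(1, 4): arr[1]=15 > arr[4]=5
(1, 5): arr[1]=15 > arr[5]=5
(2, 4): arr[2]=7 > arr[4]=5
(2, 5): arr[2]=7 > arr[5]=5
(3, 4): arr[3]=14 > arr[4]=5
(3, 5): arr[3]=14 > arr[5]=5

Total inversions: 11

The array has 11 inversion(s): (0,2), (0,4), (0,5), (1,2), (1,3), (1,4), (1,5), (2,4), (2,5), (3,4), (3,5). Each pair (i,j) satisfies i < j and arr[i] > arr[j].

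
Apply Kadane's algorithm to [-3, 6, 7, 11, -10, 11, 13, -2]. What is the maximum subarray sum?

Using Kadane's algorithm on [-3, 6, 7, 11, -10, 11, 13, -2]:

Scanning through the array:
Position 1 (value 6): max_ending_here = 6, max_so_far = 6
Position 2 (value 7): max_ending_here = 13, max_so_far = 13
Position 3 (value 11): max_ending_here = 24, max_so_far = 24
Position 4 (value -10): max_ending_here = 14, max_so_far = 24
Position 5 (value 11): max_ending_here = 25, max_so_far = 25
Position 6 (value 13): max_ending_here = 38, max_so_far = 38
Position 7 (value -2): max_ending_here = 36, max_so_far = 38

Maximum subarray: [6, 7, 11, -10, 11, 13]
Maximum sum: 38

The maximum subarray is [6, 7, 11, -10, 11, 13] with sum 38. This subarray runs from index 1 to index 6.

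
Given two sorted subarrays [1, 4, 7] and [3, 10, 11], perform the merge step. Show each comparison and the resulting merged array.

Merging process:

Compare 1 vs 3: take 1 from left. Merged: [1]
Compare 4 vs 3: take 3 from right. Merged: [1, 3]
Compare 4 vs 10: take 4 from left. Merged: [1, 3, 4]
Compare 7 vs 10: take 7 from left. Merged: [1, 3, 4, 7]
Append remaining from right: [10, 11]. Merged: [1, 3, 4, 7, 10, 11]

Final merged array: [1, 3, 4, 7, 10, 11]
Total comparisons: 4

The merged array is [1, 3, 4, 7, 10, 11], requiring 4 comparisons. The merge step runs in O(n) time where n is the total number of elements.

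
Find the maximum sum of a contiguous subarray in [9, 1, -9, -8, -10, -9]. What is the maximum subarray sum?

Using Kadane's algorithm on [9, 1, -9, -8, -10, -9]:

Scanning through the array:
Position 1 (value 1): max_ending_here = 10, max_so_far = 10
Position 2 (value -9): max_ending_here = 1, max_so_far = 10
Position 3 (value -8): max_ending_here = -7, max_so_far = 10
Position 4 (value -10): max_ending_here = -10, max_so_far = 10
Position 5 (value -9): max_ending_here = -9, max_so_far = 10

Maximum subarray: [9, 1]
Maximum sum: 10

The maximum subarray is [9, 1] with sum 10. This subarray runs from index 0 to index 1.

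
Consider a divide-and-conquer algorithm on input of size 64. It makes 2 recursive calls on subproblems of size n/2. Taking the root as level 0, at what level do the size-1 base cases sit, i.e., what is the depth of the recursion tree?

For divide and conquer with division factor 2:

Problem sizes at each level:
Level 0: 64
Level 1: 32
Level 2: 16
Level 3: 8
Level 4: 4
Level 5: 2
Level 6: 1

The root is level 0 and the size-1 base case is level 6 (the tree spans levels 0 through 6, i.e. 7 levels counting the root), so the depth is the number of divisions: log_2(64) = 6

The recursion tree depth is log_2(64) = 6. At each level, the problem size is divided by 2, so it takes 6 divisions to reduce to a base case of size 1. The algorithm makes 2 recursive calls at each level.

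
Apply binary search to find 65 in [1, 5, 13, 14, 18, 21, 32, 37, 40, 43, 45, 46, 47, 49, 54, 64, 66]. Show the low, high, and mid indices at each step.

Binary search for 65 in [1, 5, 13, 14, 18, 21, 32, 37, 40, 43, 45, 46, 47, 49, 54, 64, 66]:

lo=0, hi=16, mid=8, arr[mid]=40 -> 40 < 65, search right half
lo=9, hi=16, mid=12, arr[mid]=47 -> 47 < 65, search right half
lo=13, hi=16, mid=14, arr[mid]=54 -> 54 < 65, search right half
lo=15, hi=16, mid=15, arr[mid]=64 -> 64 < 65, search right half
lo=16, hi=16, mid=16, arr[mid]=66 -> 66 > 65, search left half
lo=16 > hi=15, target 65 not found

Binary search determines that 65 is not in the array after 5 comparisons. The search space was exhausted without finding the target.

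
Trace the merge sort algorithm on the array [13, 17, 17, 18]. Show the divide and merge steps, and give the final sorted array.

Merge sort trace:

Split: [13, 17, 17, 18] -> [13, 17] and [17, 18]
  Split: [13, 17] -> [13] and [17]
  Merge: [13] + [17] -> [13, 17]
  Split: [17, 18] -> [17] and [18]
  Merge: [17] + [18] -> [17, 18]
Merge: [13, 17] + [17, 18] -> [13, 17, 17, 18]

Final sorted array: [13, 17, 17, 18]

The merge sort proceeds by recursively splitting the array and merging sorted halves.
After all merges, the sorted array is [13, 17, 17, 18].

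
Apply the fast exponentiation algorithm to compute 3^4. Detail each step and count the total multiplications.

Computing 3^4 by squaring (build up from 3^1; each line after the first costs one multiplication):

3^1 = 3
3^2 = (3^1)^2 = 3^2 = 9
3^4 = (3^2)^2 = 9^2 = 81

Result: 81
Multiplications needed: 2 (2 lines after 3^1)

3^4 = 81. Using exponentiation by squaring, this requires 2 multiplications. The key idea: if the exponent is even, square the half-power; if odd, multiply by the base once.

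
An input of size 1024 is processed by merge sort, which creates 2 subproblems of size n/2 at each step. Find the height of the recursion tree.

For divide and conquer with division factor 2:

Problem sizes at each level:
Level 0: 1024
Level 1: 512
Level 2: 256
Level 3: 128
Level 4: 64
Level 5: 32
Level 6: 16
Level 7: 8
Level 8: 4
Level 9: 2
Level 10: 1

The root is level 0 and the size-1 base case is level 10 (the tree spans levels 0 through 10, i.e. 11 levels counting the root), so the depth is the number of divisions: log_2(1024) = 10

The recursion tree depth is log_2(1024) = 10. At each level, the problem size is divided by 2, so it takes 10 divisions to reduce to a base case of size 1. The algorithm makes 2 recursive calls at each level.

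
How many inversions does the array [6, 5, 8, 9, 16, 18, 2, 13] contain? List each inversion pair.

Finding inversions in [6, 5, 8, 9, 16, 18, 2, 13]:

(0, 1): arr[0]=6 > arr[1]=5
(0, 6): arr[0]=6 > arr[6]=2
(1, 6): arr[1]=5 > arr[6]=2
(2, 6): arr[2]=8 > arr[6]=2
(3, 6): arr[3]=9 > arr[6]=2
(4, 6): arr[4]=16 > arr[6]=2
(4, 7): arr[4]=16 > arr[7]=13
(5, 6): arr[5]=18 > arr[6]=2
(5, 7): arr[5]=18 > arr[7]=13

Total inversions: 9

The array has 9 inversion(s): (0,1), (0,6), (1,6), (2,6), (3,6), (4,6), (4,7), (5,6), (5,7). Each pair (i,j) satisfies i < j and arr[i] > arr[j].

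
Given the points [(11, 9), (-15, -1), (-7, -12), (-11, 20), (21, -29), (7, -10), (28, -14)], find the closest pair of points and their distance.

Computing all pairwise distances among 7 points:

d((11, 9), (-15, -1)) = 27.8568
d((11, 9), (-7, -12)) = 27.6586
d((11, 9), (-11, 20)) = 24.5967
d((11, 9), (21, -29)) = 39.2938
d((11, 9), (7, -10)) = 19.4165
d((11, 9), (28, -14)) = 28.6007
d((-15, -1), (-7, -12)) = 13.6015 <-- minimum
d((-15, -1), (-11, 20)) = 21.3776
d((-15, -1), (21, -29)) = 45.607
d((-15, -1), (7, -10)) = 23.7697
d((-15, -1), (28, -14)) = 44.9222
d((-7, -12), (-11, 20)) = 32.249
d((-7, -12), (21, -29)) = 32.7567
d((-7, -12), (7, -10)) = 14.1421
d((-7, -12), (28, -14)) = 35.0571
d((-11, 20), (21, -29)) = 58.5235
d((-11, 20), (7, -10)) = 34.9857
d((-11, 20), (28, -14)) = 51.7397
d((21, -29), (7, -10)) = 23.6008
d((21, -29), (28, -14)) = 16.5529
d((7, -10), (28, -14)) = 21.3776

Closest pair: (-15, -1) and (-7, -12) with distance 13.6015

The closest pair is (-15, -1) and (-7, -12) with Euclidean distance 13.6015. For 7 points, brute-force pairwise comparison is shown above. For large n, the divide-and-conquer algorithm (sort by x, recurse on halves, check the dividing strip) achieves O(n log n).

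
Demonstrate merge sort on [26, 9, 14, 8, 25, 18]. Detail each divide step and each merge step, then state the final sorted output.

Merge sort trace:

Split: [26, 9, 14, 8, 25, 18] -> [26, 9, 14] and [8, 25, 18]
  Split: [26, 9, 14] -> [26] and [9, 14]
    Split: [9, 14] -> [9] and [14]
    Merge: [9] + [14] -> [9, 14]
  Merge: [26] + [9, 14] -> [9, 14, 26]
  Split: [8, 25, 18] -> [8] and [25, 18]
    Split: [25, 18] -> [25] and [18]
    Merge: [25] + [18] -> [18, 25]
  Merge: [8] + [18, 25] -> [8, 18, 25]
Merge: [9, 14, 26] + [8, 18, 25] -> [8, 9, 14, 18, 25, 26]

Final sorted array: [8, 9, 14, 18, 25, 26]

The merge sort proceeds by recursively splitting the array and merging sorted halves.
After all merges, the sorted array is [8, 9, 14, 18, 25, 26].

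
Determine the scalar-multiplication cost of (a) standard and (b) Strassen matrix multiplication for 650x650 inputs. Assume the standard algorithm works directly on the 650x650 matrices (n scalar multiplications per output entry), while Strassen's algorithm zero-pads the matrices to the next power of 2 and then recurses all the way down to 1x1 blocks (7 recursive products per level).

Matrix multiplication for 650x650 matrices:

Strassen's algorithm requires power-of-2 dimensions. Pad 650x650 to 1024x1024 (next power of 2).

Standard algorithm: 650^3 = 274625000 multiplications
Strassen's algorithm: 7^(log2(1024)) = 7^10 = 282475249 multiplications
Difference: 274625000 - 282475249 = -7850249 (Strassen uses MORE here due to padding overhead — for small or just-over-power-of-2 n, padding can outweigh the per-level savings)

Standard: 274625000 multiplications (650^3). Strassen: 282475249 multiplications (7^10, after padding to 1024x1024). Strassen reduces 8 recursive multiplications to 7 at each level.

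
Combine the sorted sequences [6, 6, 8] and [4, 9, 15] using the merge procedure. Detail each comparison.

Merging process:

Compare 6 vs 4: take 4 from right. Merged: [4]
Compare 6 vs 9: take 6 from left. Merged: [4, 6]
Compare 6 vs 9: take 6 from left. Merged: [4, 6, 6]
Compare 8 vs 9: take 8 from left. Merged: [4, 6, 6, 8]
Append remaining from right: [9, 15]. Merged: [4, 6, 6, 8, 9, 15]

Final merged array: [4, 6, 6, 8, 9, 15]
Total comparisons: 4

The merged array is [4, 6, 6, 8, 9, 15], requiring 4 comparisons. The merge step runs in O(n) time where n is the total number of elements.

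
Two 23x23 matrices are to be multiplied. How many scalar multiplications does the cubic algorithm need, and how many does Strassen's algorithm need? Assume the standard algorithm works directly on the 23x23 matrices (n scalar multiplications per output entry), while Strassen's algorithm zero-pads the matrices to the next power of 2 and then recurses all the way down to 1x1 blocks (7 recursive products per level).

Matrix multiplication for 23x23 matrices:

Strassen's algorithm requires power-of-2 dimensions. Pad 23x23 to 32x32 (next power of 2).

Standard algorithm: 23^3 = 12167 multiplications
Strassen's algorithm: 7^(log2(32)) = 7^5 = 16807 multiplications
Difference: 12167 - 16807 = -4640 (Strassen uses MORE here due to padding overhead — for small or just-over-power-of-2 n, padding can outweigh the per-level savings)

Standard: 12167 multiplications (23^3). Strassen: 16807 multiplications (7^5, after padding to 32x32). Strassen reduces 8 recursive multiplications to 7 at each level.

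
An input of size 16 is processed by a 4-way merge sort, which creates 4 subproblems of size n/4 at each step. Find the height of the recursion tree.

For divide and conquer with division factor 4:

Problem sizes at each level:
Level 0: 16
Level 1: 4
Level 2: 1

The root is level 0 and the size-1 base case is level 2 (the tree spans levels 0 through 2, i.e. 3 levels counting the root), so the depth is the number of divisions: log_4(16) = 2

The recursion tree depth is log_4(16) = 2. At each level, the problem size is divided by 4, so it takes 2 divisions to reduce to a base case of size 1. The algorithm makes 4 recursive calls at each level.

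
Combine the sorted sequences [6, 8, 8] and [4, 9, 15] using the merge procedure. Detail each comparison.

Merging process:

Compare 6 vs 4: take 4 from right. Merged: [4]
Compare 6 vs 9: take 6 from left. Merged: [4, 6]
Compare 8 vs 9: take 8 from left. Merged: [4, 6, 8]
Compare 8 vs 9: take 8 from left. Merged: [4, 6, 8, 8]
Append remaining from right: [9, 15]. Merged: [4, 6, 8, 8, 9, 15]

Final merged array: [4, 6, 8, 8, 9, 15]
Total comparisons: 4

The merged array is [4, 6, 8, 8, 9, 15], requiring 4 comparisons. The merge step runs in O(n) time where n is the total number of elements.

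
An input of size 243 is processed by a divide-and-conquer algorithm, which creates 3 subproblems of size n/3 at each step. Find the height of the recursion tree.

For divide and conquer with division factor 3:

Problem sizes at each level:
Level 0: 243
Level 1: 81
Level 2: 27
Level 3: 9
Level 4: 3
Level 5: 1

The root is level 0 and the size-1 base case is level 5 (the tree spans levels 0 through 5, i.e. 6 levels counting the root), so the depth is the number of divisions: log_3(243) = 5

The recursion tree depth is log_3(243) = 5. At each level, the problem size is divided by 3, so it takes 5 divisions to reduce to a base case of size 1. The algorithm makes 3 recursive calls at each level.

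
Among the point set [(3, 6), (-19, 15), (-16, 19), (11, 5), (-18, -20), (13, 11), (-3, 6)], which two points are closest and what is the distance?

Computing all pairwise distances among 7 points:

d((3, 6), (-19, 15)) = 23.7697
d((3, 6), (-16, 19)) = 23.0217
d((3, 6), (11, 5)) = 8.0623
d((3, 6), (-18, -20)) = 33.4215
d((3, 6), (13, 11)) = 11.1803
d((3, 6), (-3, 6)) = 6.0
d((-19, 15), (-16, 19)) = 5.0 <-- minimum
d((-19, 15), (11, 5)) = 31.6228
d((-19, 15), (-18, -20)) = 35.0143
d((-19, 15), (13, 11)) = 32.249
d((-19, 15), (-3, 6)) = 18.3576
d((-16, 19), (11, 5)) = 30.4138
d((-16, 19), (-18, -20)) = 39.0512
d((-16, 19), (13, 11)) = 30.0832
d((-16, 19), (-3, 6)) = 18.3848
d((11, 5), (-18, -20)) = 38.2884
d((11, 5), (13, 11)) = 6.3246
d((11, 5), (-3, 6)) = 14.0357
d((-18, -20), (13, 11)) = 43.8406
d((-18, -20), (-3, 6)) = 30.0167
d((13, 11), (-3, 6)) = 16.7631

Closest pair: (-19, 15) and (-16, 19) with distance 5.0

The closest pair is (-19, 15) and (-16, 19) with Euclidean distance 5.0. For 7 points, brute-force pairwise comparison is shown above. For large n, the divide-and-conquer algorithm (sort by x, recurse on halves, check the dividing strip) achieves O(n log n).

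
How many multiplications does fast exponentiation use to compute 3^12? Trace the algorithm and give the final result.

Computing 3^12 by squaring (build up from 3^1; each line after the first costs one multiplication):

3^1 = 3
3^2 = (3^1)^2 = 3^2 = 9
3^3 = 3 * 3^2 = 3 * 9 = 27
3^6 = (3^3)^2 = 27^2 = 729
3^12 = (3^6)^2 = 729^2 = 531441

Result: 531441
Multiplications needed: 4 (4 lines after 3^1)

3^12 = 531441. Using exponentiation by squaring, this requires 4 multiplications. The key idea: if the exponent is even, square the half-power; if odd, multiply by the base once.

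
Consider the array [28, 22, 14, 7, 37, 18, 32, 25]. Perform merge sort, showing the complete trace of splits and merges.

Merge sort trace:

Split: [28, 22, 14, 7, 37, 18, 32, 25] -> [28, 22, 14, 7] and [37, 18, 32, 25]
  Split: [28, 22, 14, 7] -> [28, 22] and [14, 7]
    Split: [28, 22] -> [28] and [22]
    Merge: [28] + [22] -> [22, 28]
    Split: [14, 7] -> [14] and [7]
    Merge: [14] + [7] -> [7, 14]
  Merge: [22, 28] + [7, 14] -> [7, 14, 22, 28]
  Split: [37, 18, 32, 25] -> [37, 18] and [32, 25]
    Split: [37, 18] -> [37] and [18]
    Merge: [37] + [18] -> [18, 37]
    Split: [32, 25] -> [32] and [25]
    Merge: [32] + [25] -> [25, 32]
  Merge: [18, 37] + [25, 32] -> [18, 25, 32, 37]
Merge: [7, 14, 22, 28] + [18, 25, 32, 37] -> [7, 14, 18, 22, 25, 28, 32, 37]

Final sorted array: [7, 14, 18, 22, 25, 28, 32, 37]

The merge sort proceeds by recursively splitting the array and merging sorted halves.
After all merges, the sorted array is [7, 14, 18, 22, 25, 28, 32, 37].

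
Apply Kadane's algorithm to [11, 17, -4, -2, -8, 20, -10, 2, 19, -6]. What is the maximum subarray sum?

Using Kadane's algorithm on [11, 17, -4, -2, -8, 20, -10, 2, 19, -6]:

Scanning through the array:
Position 1 (value 17): max_ending_here = 28, max_so_far = 28
Position 2 (value -4): max_ending_here = 24, max_so_far = 28
Position 3 (value -2): max_ending_here = 22, max_so_far = 28
Position 4 (value -8): max_ending_here = 14, max_so_far = 28
Position 5 (value 20): max_ending_here = 34, max_so_far = 34
Position 6 (value -10): max_ending_here = 24, max_so_far = 34
Position 7 (value 2): max_ending_here = 26, max_so_far = 34
Position 8 (value 19): max_ending_here = 45, max_so_far = 45
Position 9 (value -6): max_ending_here = 39, max_so_far = 45

Maximum subarray: [11, 17, -4, -2, -8, 20, -10, 2, 19]
Maximum sum: 45

The maximum subarray is [11, 17, -4, -2, -8, 20, -10, 2, 19] with sum 45. This subarray runs from index 0 to index 8.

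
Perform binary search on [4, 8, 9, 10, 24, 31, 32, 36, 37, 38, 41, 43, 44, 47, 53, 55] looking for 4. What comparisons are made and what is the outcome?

Binary search for 4 in [4, 8, 9, 10, 24, 31, 32, 36, 37, 38, 41, 43, 44, 47, 53, 55]:

lo=0, hi=15, mid=7, arr[mid]=36 -> 36 > 4, search left half
lo=0, hi=6, mid=3, arr[mid]=10 -> 10 > 4, search left half
lo=0, hi=2, mid=1, arr[mid]=8 -> 8 > 4, search left half
lo=0, hi=0, mid=0, arr[mid]=4 -> Found target at index 0!

Binary search finds 4 at index 0 after 4 comparisons. The search repeatedly halves the search space by comparing with the middle element.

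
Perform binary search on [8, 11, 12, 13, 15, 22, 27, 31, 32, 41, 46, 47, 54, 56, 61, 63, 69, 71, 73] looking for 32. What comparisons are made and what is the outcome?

Binary search for 32 in [8, 11, 12, 13, 15, 22, 27, 31, 32, 41, 46, 47, 54, 56, 61, 63, 69, 71, 73]:

lo=0, hi=18, mid=9, arr[mid]=41 -> 41 > 32, search left half
lo=0, hi=8, mid=4, arr[mid]=15 -> 15 < 32, search right half
lo=5, hi=8, mid=6, arr[mid]=27 -> 27 < 32, search right half
lo=7, hi=8, mid=7, arr[mid]=31 -> 31 < 32, search right half
lo=8, hi=8, mid=8, arr[mid]=32 -> Found target at index 8!

Binary search finds 32 at index 8 after 5 comparisons. The search repeatedly halves the search space by comparing with the middle element.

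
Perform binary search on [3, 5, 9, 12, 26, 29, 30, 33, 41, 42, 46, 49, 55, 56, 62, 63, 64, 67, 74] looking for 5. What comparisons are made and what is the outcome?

Binary search for 5 in [3, 5, 9, 12, 26, 29, 30, 33, 41, 42, 46, 49, 55, 56, 62, 63, 64, 67, 74]:

lo=0, hi=18, mid=9, arr[mid]=42 -> 42 > 5, search left half
lo=0, hi=8, mid=4, arr[mid]=26 -> 26 > 5, search left half
lo=0, hi=3, mid=1, arr[mid]=5 -> Found target at index 1!

Binary search finds 5 at index 1 after 3 comparisons. The search repeatedly halves the search space by comparing with the middle element.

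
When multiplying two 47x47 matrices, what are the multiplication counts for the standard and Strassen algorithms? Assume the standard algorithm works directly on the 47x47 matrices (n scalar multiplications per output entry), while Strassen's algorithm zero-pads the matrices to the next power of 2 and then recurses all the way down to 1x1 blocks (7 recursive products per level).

Matrix multiplication for 47x47 matrices:

Strassen's algorithm requires power-of-2 dimensions. Pad 47x47 to 64x64 (next power of 2).

Standard algorithm: 47^3 = 103823 multiplications
Strassen's algorithm: 7^(log2(64)) = 7^6 = 117649 multiplications
Difference: 103823 - 117649 = -13826 (Strassen uses MORE here due to padding overhead — for small or just-over-power-of-2 n, padding can outweigh the per-level savings)

Standard: 103823 multiplications (47^3). Strassen: 117649 multiplications (7^6, after padding to 64x64). Strassen reduces 8 recursive multiplications to 7 at each level.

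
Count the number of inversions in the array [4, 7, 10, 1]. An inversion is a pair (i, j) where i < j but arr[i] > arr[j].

Finding inversions in [4, 7, 10, 1]:

(0, 3): arr[0]=4 > arr[3]=1
(1, 3): arr[1]=7 > arr[3]=1
(2, 3): arr[2]=10 > arr[3]=1

Total inversions: 3

The array has 3 inversion(s): (0,3), (1,3), (2,3). Each pair (i,j) satisfies i < j and arr[i] > arr[j].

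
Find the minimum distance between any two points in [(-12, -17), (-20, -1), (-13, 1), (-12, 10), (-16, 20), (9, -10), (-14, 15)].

Computing all pairwise distances among 7 points:

d((-12, -17), (-20, -1)) = 17.8885
d((-12, -17), (-13, 1)) = 18.0278
d((-12, -17), (-12, 10)) = 27.0
d((-12, -17), (-16, 20)) = 37.2156
d((-12, -17), (9, -10)) = 22.1359
d((-12, -17), (-14, 15)) = 32.0624
d((-20, -1), (-13, 1)) = 7.2801
d((-20, -1), (-12, 10)) = 13.6015
d((-20, -1), (-16, 20)) = 21.3776
d((-20, -1), (9, -10)) = 30.3645
d((-20, -1), (-14, 15)) = 17.088
d((-13, 1), (-12, 10)) = 9.0554
d((-13, 1), (-16, 20)) = 19.2354
d((-13, 1), (9, -10)) = 24.5967
d((-13, 1), (-14, 15)) = 14.0357
d((-12, 10), (-16, 20)) = 10.7703
d((-12, 10), (9, -10)) = 29.0
d((-12, 10), (-14, 15)) = 5.3852 <-- minimum
d((-16, 20), (9, -10)) = 39.0512
d((-16, 20), (-14, 15)) = 5.3852 <-- minimum
d((9, -10), (-14, 15)) = 33.9706

Minimum distance: 5.3852 (tie among 2 pairs: (-12, 10) and (-14, 15); (-16, 20) and (-14, 15))

The minimum Euclidean distance is 5.3852. There is a tie: 2 pairs achieve this minimum — (-12, 10) and (-14, 15); (-16, 20) and (-14, 15). Any of these is a valid closest pair. For 7 points, brute-force pairwise comparison is shown above. For large n, the divide-and-conquer algorithm (sort by x, recurse on halves, check the dividing strip) achieves O(n log n).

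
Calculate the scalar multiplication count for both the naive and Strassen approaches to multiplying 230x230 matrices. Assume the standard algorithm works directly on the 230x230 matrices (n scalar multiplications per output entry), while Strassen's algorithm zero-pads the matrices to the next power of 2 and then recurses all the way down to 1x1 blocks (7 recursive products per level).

Matrix multiplication for 230x230 matrices:

Strassen's algorithm requires power-of-2 dimensions. Pad 230x230 to 256x256 (next power of 2).

Standard algorithm: 230^3 = 12167000 multiplications
Strassen's algorithm: 7^(log2(256)) = 7^8 = 5764801 multiplications
Savings: 12167000 - 5764801 = 6402199 multiplications

Standard: 12167000 multiplications (230^3). Strassen: 5764801 multiplications (7^8, after padding to 256x256). Strassen reduces 8 recursive multiplications to 7 at each level.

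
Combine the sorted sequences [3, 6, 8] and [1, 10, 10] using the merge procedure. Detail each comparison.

Merging process:

Compare 3 vs 1: take 1 from right. Merged: [1]
Compare 3 vs 10: take 3 from left. Merged: [1, 3]
Compare 6 vs 10: take 6 from left. Merged: [1, 3, 6]
Compare 8 vs 10: take 8 from left. Merged: [1, 3, 6, 8]
Append remaining from right: [10, 10]. Merged: [1, 3, 6, 8, 10, 10]

Final merged array: [1, 3, 6, 8, 10, 10]
Total comparisons: 4

The merged array is [1, 3, 6, 8, 10, 10], requiring 4 comparisons. The merge step runs in O(n) time where n is the total number of elements.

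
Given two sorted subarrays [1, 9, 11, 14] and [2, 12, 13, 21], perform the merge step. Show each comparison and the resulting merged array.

Merging process:

Compare 1 vs 2: take 1 from left. Merged: [1]
Compare 9 vs 2: take 2 from right. Merged: [1, 2]
Compare 9 vs 12: take 9 from left. Merged: [1, 2, 9]
Compare 11 vs 12: take 11 from left. Merged: [1, 2, 9, 11]
Compare 14 vs 12: take 12 from right. Merged: [1, 2, 9, 11, 12]
Compare 14 vs 13: take 13 from right. Merged: [1, 2, 9, 11, 12, 13]
Compare 14 vs 21: take 14 from left. Merged: [1, 2, 9, 11, 12, 13, 14]
Append remaining from right: [21]. Merged: [1, 2, 9, 11, 12, 13, 14, 21]

Final merged array: [1, 2, 9, 11, 12, 13, 14, 21]
Total comparisons: 7

The merged array is [1, 2, 9, 11, 12, 13, 14, 21], requiring 7 comparisons. The merge step runs in O(n) time where n is the total number of elements.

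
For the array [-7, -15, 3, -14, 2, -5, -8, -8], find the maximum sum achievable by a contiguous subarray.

Using Kadane's algorithm on [-7, -15, 3, -14, 2, -5, -8, -8]:

Scanning through the array:
Position 1 (value -15): max_ending_here = -15, max_so_far = -7
Position 2 (value 3): max_ending_here = 3, max_so_far = 3
Position 3 (value -14): max_ending_here = -11, max_so_far = 3
Position 4 (value 2): max_ending_here = 2, max_so_far = 3
Position 5 (value -5): max_ending_here = -3, max_so_far = 3
Position 6 (value -8): max_ending_here = -8, max_so_far = 3
Position 7 (value -8): max_ending_here = -8, max_so_far = 3

Maximum subarray: [3]
Maximum sum: 3

The maximum subarray is [3] with sum 3. This subarray runs from index 2 to index 2.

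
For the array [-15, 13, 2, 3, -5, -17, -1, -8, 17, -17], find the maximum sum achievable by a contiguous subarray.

Using Kadane's algorithm on [-15, 13, 2, 3, -5, -17, -1, -8, 17, -17]:

Scanning through the array:
Position 1 (value 13): max_ending_here = 13, max_so_far = 13
Position 2 (value 2): max_ending_here = 15, max_so_far = 15
Position 3 (value 3): max_ending_here = 18, max_so_far = 18
Position 4 (value -5): max_ending_here = 13, max_so_far = 18
Position 5 (value -17): max_ending_here = -4, max_so_far = 18
Position 6 (value -1): max_ending_here = -1, max_so_far = 18
Position 7 (value -8): max_ending_here = -8, max_so_far = 18
Position 8 (value 17): max_ending_here = 17, max_so_far = 18
Position 9 (value -17): max_ending_here = 0, max_so_far = 18

Maximum subarray: [13, 2, 3]
Maximum sum: 18

The maximum subarray is [13, 2, 3] with sum 18. This subarray runs from index 1 to index 3.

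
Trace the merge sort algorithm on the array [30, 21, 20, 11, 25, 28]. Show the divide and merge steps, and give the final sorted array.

Merge sort trace:

Split: [30, 21, 20, 11, 25, 28] -> [30, 21, 20] and [11, 25, 28]
  Split: [30, 21, 20] -> [30] and [21, 20]
    Split: [21, 20] -> [21] and [20]
    Merge: [21] + [20] -> [20, 21]
  Merge: [30] + [20, 21] -> [20, 21, 30]
  Split: [11, 25, 28] -> [11] and [25, 28]
    Split: [25, 28] -> [25] and [28]
    Merge: [25] + [28] -> [25, 28]
  Merge: [11] + [25, 28] -> [11, 25, 28]
Merge: [20, 21, 30] + [11, 25, 28] -> [11, 20, 21, 25, 28, 30]

Final sorted array: [11, 20, 21, 25, 28, 30]

The merge sort proceeds by recursively splitting the array and merging sorted halves.
After all merges, the sorted array is [11, 20, 21, 25, 28, 30].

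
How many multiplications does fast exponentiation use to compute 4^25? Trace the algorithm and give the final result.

Computing 4^25 by squaring (build up from 4^1; each line after the first costs one multiplication):

4^1 = 4
4^2 = (4^1)^2 = 4^2 = 16
4^3 = 4 * 4^2 = 4 * 16 = 64
4^6 = (4^3)^2 = 64^2 = 4096
4^12 = (4^6)^2 = 4096^2 = 16777216
4^24 = (4^12)^2 = 16777216^2 = 281474976710656
4^25 = 4 * 4^24 = 4 * 281474976710656 = 1125899906842624

Result: 1125899906842624
Multiplications needed: 6 (6 lines after 4^1)

4^25 = 1125899906842624. Using exponentiation by squaring, this requires 6 multiplications. The key idea: if the exponent is even, square the half-power; if odd, multiply by the base once.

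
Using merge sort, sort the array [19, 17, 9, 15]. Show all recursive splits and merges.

Merge sort trace:

Split: [19, 17, 9, 15] -> [19, 17] and [9, 15]
  Split: [19, 17] -> [19] and [17]
  Merge: [19] + [17] -> [17, 19]
  Split: [9, 15] -> [9] and [15]
  Merge: [9] + [15] -> [9, 15]
Merge: [17, 19] + [9, 15] -> [9, 15, 17, 19]

Final sorted array: [9, 15, 17, 19]

The merge sort proceeds by recursively splitting the array and merging sorted halves.
After all merges, the sorted array is [9, 15, 17, 19].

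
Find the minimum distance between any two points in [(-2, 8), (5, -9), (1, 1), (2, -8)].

Computing all pairwise distances among 4 points:

d((-2, 8), (5, -9)) = 18.3848
d((-2, 8), (1, 1)) = 7.6158
d((-2, 8), (2, -8)) = 16.4924
d((5, -9), (1, 1)) = 10.7703
d((5, -9), (2, -8)) = 3.1623 <-- minimum
d((1, 1), (2, -8)) = 9.0554

Closest pair: (5, -9) and (2, -8) with distance 3.1623

The closest pair is (5, -9) and (2, -8) with Euclidean distance 3.1623. For 4 points, brute-force pairwise comparison is shown above. For large n, the divide-and-conquer algorithm (sort by x, recurse on halves, check the dividing strip) achieves O(n log n).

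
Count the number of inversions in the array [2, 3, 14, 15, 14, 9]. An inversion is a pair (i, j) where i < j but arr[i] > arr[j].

Finding inversions in [2, 3, 14, 15, 14, 9]:

(2, 5): arr[2]=14 > arr[5]=9
(3, 4): arr[3]=15 > arr[4]=14
(3, 5): arr[3]=15 > arr[5]=9
(4, 5): arr[4]=14 > arr[5]=9

Total inversions: 4

The array has 4 inversion(s): (2,5), (3,4), (3,5), (4,5). Each pair (i,j) satisfies i < j and arr[i] > arr[j].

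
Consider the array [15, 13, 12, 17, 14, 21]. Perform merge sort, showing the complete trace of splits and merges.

Merge sort trace:

Split: [15, 13, 12, 17, 14, 21] -> [15, 13, 12] and [17, 14, 21]
  Split: [15, 13, 12] -> [15] and [13, 12]
    Split: [13, 12] -> [13] and [12]
    Merge: [13] + [12] -> [12, 13]
  Merge: [15] + [12, 13] -> [12, 13, 15]
  Split: [17, 14, 21] -> [17] and [14, 21]
    Split: [14, 21] -> [14] and [21]
    Merge: [14] + [21] -> [14, 21]
  Merge: [17] + [14, 21] -> [14, 17, 21]
Merge: [12, 13, 15] + [14, 17, 21] -> [12, 13, 14, 15, 17, 21]

Final sorted array: [12, 13, 14, 15, 17, 21]

The merge sort proceeds by recursively splitting the array and merging sorted halves.
After all merges, the sorted array is [12, 13, 14, 15, 17, 21].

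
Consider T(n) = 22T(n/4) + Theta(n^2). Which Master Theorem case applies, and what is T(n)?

Master Theorem for T(n) = 22T(n/4) + O(n^2):

a = 22, b = 4, c = 2
log_b(a) = log_4(22) = 2.2297

Case 1: c = 2 < log_4(22) = 2.2297
T(n) = O(n^(log_4 22))

For T(n) = 22T(n/4) + O(n^2): log_4(22) = 2.2297. This is Case 1 of the Master Theorem (c < log_b(a), work dominated by leaves), giving O(n^(log_4 22)).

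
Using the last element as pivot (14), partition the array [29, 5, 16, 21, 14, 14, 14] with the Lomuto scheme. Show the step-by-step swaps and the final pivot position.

Lomuto partition with pivot = 14:

Initial array: [29, 5, 16, 21, 14, 14, 14]

arr[0]=29 > 14: no swap
arr[1]=5 <= 14: swap with position 0, array becomes [5, 29, 16, 21, 14, 14, 14]
arr[2]=16 > 14: no swap
arr[3]=21 > 14: no swap
arr[4]=14 <= 14: swap with position 1, array becomes [5, 14, 16, 21, 29, 14, 14]
arr[5]=14 <= 14: swap with position 2, array becomes [5, 14, 14, 21, 29, 16, 14]

Place pivot at position 3: [5, 14, 14, 14, 29, 16, 21]
Pivot position: 3

After partitioning with pivot 14, the array becomes [5, 14, 14, 14, 29, 16, 21]. The pivot is placed at index 3. All elements to the left of the pivot are <= 14, and all elements to the right are > 14.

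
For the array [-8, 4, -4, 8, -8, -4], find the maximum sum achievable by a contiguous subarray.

Using Kadane's algorithm on [-8, 4, -4, 8, -8, -4]:

Scanning through the array:
Position 1 (value 4): max_ending_here = 4, max_so_far = 4
Position 2 (value -4): max_ending_here = 0, max_so_far = 4
Position 3 (value 8): max_ending_here = 8, max_so_far = 8
Position 4 (value -8): max_ending_here = 0, max_so_far = 8
Position 5 (value -4): max_ending_here = -4, max_so_far = 8

Maximum subarray: [4, -4, 8]
Maximum sum: 8

The maximum subarray is [4, -4, 8] with sum 8. This subarray runs from index 1 to index 3.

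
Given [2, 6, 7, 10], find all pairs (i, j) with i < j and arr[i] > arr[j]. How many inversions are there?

Finding inversions in [2, 6, 7, 10]:


Total inversions: 0

The array has 0 inversions. It is already sorted.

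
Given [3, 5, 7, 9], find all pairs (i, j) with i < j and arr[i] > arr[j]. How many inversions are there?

Finding inversions in [3, 5, 7, 9]:


Total inversions: 0

The array has 0 inversions. It is already sorted.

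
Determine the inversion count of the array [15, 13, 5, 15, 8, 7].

Finding inversions in [15, 13, 5, 15, 8, 7]:

(0, 1): arr[0]=15 > arr[1]=13
(0, 2): arr[0]=15 > arr[2]=5
(0, 4): arr[0]=15 > arr[4]=8
(0, 5): arr[0]=15 > arr[5]=7
(1, 2): arr[1]=13 > arr[2]=5
(1, 4): arr[1]=13 > arr[4]=8
(1, 5): arr[1]=13 > arr[5]=7
(3, 4): arr[3]=15 > arr[4]=8
(3, 5): arr[3]=15 > arr[5]=7
(4, 5): arr[4]=8 > arr[5]=7

Total inversions: 10

The array has 10 inversion(s): (0,1), (0,2), (0,4), (0,5), (1,2), (1,4), (1,5), (3,4), (3,5), (4,5). Each pair (i,j) satisfies i < j and arr[i] > arr[j].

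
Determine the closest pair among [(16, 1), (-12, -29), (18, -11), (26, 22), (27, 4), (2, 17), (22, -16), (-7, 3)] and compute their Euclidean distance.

Computing all pairwise distances among 8 points:

d((16, 1), (-12, -29)) = 41.0366
d((16, 1), (18, -11)) = 12.1655
d((16, 1), (26, 22)) = 23.2594
d((16, 1), (27, 4)) = 11.4018
d((16, 1), (2, 17)) = 21.2603
d((16, 1), (22, -16)) = 18.0278
d((16, 1), (-7, 3)) = 23.0868
d((-12, -29), (18, -11)) = 34.9857
d((-12, -29), (26, 22)) = 63.6003
d((-12, -29), (27, 4)) = 51.0882
d((-12, -29), (2, 17)) = 48.0833
d((-12, -29), (22, -16)) = 36.4005
d((-12, -29), (-7, 3)) = 32.3883
d((18, -11), (26, 22)) = 33.9559
d((18, -11), (27, 4)) = 17.4929
d((18, -11), (2, 17)) = 32.249
d((18, -11), (22, -16)) = 6.4031 <-- minimum
d((18, -11), (-7, 3)) = 28.6531
d((26, 22), (27, 4)) = 18.0278
d((26, 22), (2, 17)) = 24.5153
d((26, 22), (22, -16)) = 38.2099
d((26, 22), (-7, 3)) = 38.0789
d((27, 4), (2, 17)) = 28.178
d((27, 4), (22, -16)) = 20.6155
d((27, 4), (-7, 3)) = 34.0147
d((2, 17), (22, -16)) = 38.5876
d((2, 17), (-7, 3)) = 16.6433
d((22, -16), (-7, 3)) = 34.6699

Closest pair: (18, -11) and (22, -16) with distance 6.4031

The closest pair is (18, -11) and (22, -16) with Euclidean distance 6.4031. For 8 points, brute-force pairwise comparison is shown above. For large n, the divide-and-conquer algorithm (sort by x, recurse on halves, check the dividing strip) achieves O(n log n).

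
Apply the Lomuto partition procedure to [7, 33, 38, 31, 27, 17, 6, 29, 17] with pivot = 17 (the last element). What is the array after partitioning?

Lomuto partition with pivot = 17:

Initial array: [7, 33, 38, 31, 27, 17, 6, 29, 17]

arr[0]=7 <= 17: swap with position 0, array becomes [7, 33, 38, 31, 27, 17, 6, 29, 17]
arr[1]=33 > 17: no swap
arr[2]=38 > 17: no swap
arr[3]=31 > 17: no swap
arr[4]=27 > 17: no swap
arr[5]=17 <= 17: swap with position 1, array becomes [7, 17, 38, 31, 27, 33, 6, 29, 17]
arr[6]=6 <= 17: swap with position 2, array becomes [7, 17, 6, 31, 27, 33, 38, 29, 17]
arr[7]=29 > 17: no swap

Place pivot at position 3: [7, 17, 6, 17, 27, 33, 38, 29, 31]
Pivot position: 3

After partitioning with pivot 17, the array becomes [7, 17, 6, 17, 27, 33, 38, 29, 31]. The pivot is placed at index 3. All elements to the left of the pivot are <= 17, and all elements to the right are > 17.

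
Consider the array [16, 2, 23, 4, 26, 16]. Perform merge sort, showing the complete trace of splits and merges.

Merge sort trace:

Split: [16, 2, 23, 4, 26, 16] -> [16, 2, 23] and [4, 26, 16]
  Split: [16, 2, 23] -> [16] and [2, 23]
    Split: [2, 23] -> [2] and [23]
    Merge: [2] + [23] -> [2, 23]
  Merge: [16] + [2, 23] -> [2, 16, 23]
  Split: [4, 26, 16] -> [4] and [26, 16]
    Split: [26, 16] -> [26] and [16]
    Merge: [26] + [16] -> [16, 26]
  Merge: [4] + [16, 26] -> [4, 16, 26]
Merge: [2, 16, 23] + [4, 16, 26] -> [2, 4, 16, 16, 23, 26]

Final sorted array: [2, 4, 16, 16, 23, 26]

The merge sort proceeds by recursively splitting the array and merging sorted halves.
After all merges, the sorted array is [2, 4, 16, 16, 23, 26].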